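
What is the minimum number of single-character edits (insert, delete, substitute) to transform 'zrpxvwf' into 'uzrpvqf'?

Let D[i][j] be the edit distance between the first i characters of 'zrpxvwf' and the first j characters of 'uzrpvqf', with D[i][0] = i, D[0][j] = j, and D[i][j] = D[i-1][j-1] if the characters match, else 1 + min(D[i-1][j], D[i][j-1], D[i-1][j-1]). Filling the table (rows: prefixes of 'zrpxvwf', columns: prefixes of 'uzrpvqf'):
     ε  u  z  r  p  v  q  f
  ε  0  1  2  3  4  5  6  7
  z  1  1  1  2  3  4  5  6
  r  2  2  2  1  2  3  4  5
  p  3  3  3  2  1  2  3  4
  x  4  4  4  3  2  2  3  4
  v  5  5  5  4  3  2  3  4
  w  6  6  6  5  4  3  3  4
  f  7  7  7  6  5  4  4  3
The bottom-right entry gives D[7][7] = 3, so no sequence of fewer than 3 edits works. Backtracking through the table gives one optimal edit sequence (3 edits):
  zrpxvwf → uzrpxvwf (ins u @1)
  uzrpxvwf → uzrpvwf (del x @5)
  uzrpvwf → uzrpvqf (sub w→q @6)
Edit distance = 3.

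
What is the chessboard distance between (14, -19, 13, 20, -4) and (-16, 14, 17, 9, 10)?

max(|x_i - y_i|) = max(|14 - (-16)|, |-19 - 14|, |13 - 17|, |20 - 9|, |-4 - 10|) = max(30, 33, 4, 11, 14) = 33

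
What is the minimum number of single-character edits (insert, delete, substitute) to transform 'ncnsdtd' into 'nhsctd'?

Let D[i][j] be the edit distance between the first i characters of 'ncnsdtd' and the first j characters of 'nhsctd', with D[i][0] = i, D[0][j] = j, and D[i][j] = D[i-1][j-1] if the characters match, else 1 + min(D[i-1][j], D[i][j-1], D[i-1][j-1]). Filling the table (rows: prefixes of 'ncnsdtd', columns: prefixes of 'nhsctd'):
     ε  n  h  s  c  t  d
  ε  0  1  2  3  4  5  6
  n  1  0  1  2  3  4  5
  c  2  1  1  2  2  3  4
  n  3  2  2  2  3  3  4
  s  4  3  3  2  3  4  4
  d  5  4  4  3  3  4  4
  t  6  5  5  4  4  3  4
  d  7  6  6  5  5  4  3
The bottom-right entry gives D[7][6] = 3, so no sequence of fewer than 3 edits works. Backtracking through the table gives one optimal edit sequence (3 edits):
  ncnsdtd → nnsdtd (del c @2)
  nnsdtd → nhsdtd (sub n→h @2)
  nhsdtd → nhsctd (sub d→c @4)
Edit distance = 3.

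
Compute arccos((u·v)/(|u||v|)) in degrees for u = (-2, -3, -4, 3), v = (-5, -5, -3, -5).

With u = (-2, -3, -4, 3), v = (-5, -5, -3, -5):
u·v = (-2)·(-5) + (-3)·(-5) + (-4)·(-3) + 3·(-5) = 10 + 15 + 12 + (-15) = 22.
|u| = √((-2)² + (-3)² + (-4)² + 3²) = √38, |v| = √((-5)² + (-5)² + (-3)² + (-5)²) = √84, so |u||v| = √(38·84) = √3192.
cos θ = (u·v)/(|u||v|) = 22/√3192 ≈ 0.389396
θ = arccos(0.389396) ≈ 67.08°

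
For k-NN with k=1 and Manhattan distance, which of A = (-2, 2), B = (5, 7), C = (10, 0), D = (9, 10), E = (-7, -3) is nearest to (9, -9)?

Distances: d(A) = 22, d(B) = 20, d(C) = 10, d(D) = 19, d(E) = 22. Nearest: C = (10, 0) with distance 10.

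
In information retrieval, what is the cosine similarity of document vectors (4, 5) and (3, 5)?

With u = (4, 5), v = (3, 5):
u·v = 4·3 + 5·5 = 12 + 25 = 37.
|u| = √(4² + 5²) = √41, |v| = √(3² + 5²) = √34, so |u||v| = √(41·34) = √1394.
cos θ = (u·v)/(|u||v|) = 37/√1394 ≈ 0.991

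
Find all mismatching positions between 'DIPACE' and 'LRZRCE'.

Differing positions: 1, 2, 3, 4. Hamming distance = 4.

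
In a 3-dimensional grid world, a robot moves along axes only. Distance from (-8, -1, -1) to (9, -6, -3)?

Σ|x_i - y_i| = |-8 - 9| + |-1 - (-6)| + |-1 - (-3)| = 17 + 5 + 2 = 24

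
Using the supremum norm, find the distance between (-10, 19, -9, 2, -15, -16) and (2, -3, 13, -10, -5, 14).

max(|x_i - y_i|) = max(|-10 - 2|, |19 - (-3)|, |-9 - 13|, |2 - (-10)|, |-15 - (-5)|, |-16 - 14|) = max(12, 22, 22, 12, 10, 30) = 30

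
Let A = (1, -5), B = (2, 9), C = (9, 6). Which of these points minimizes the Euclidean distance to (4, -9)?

Distances: d(A) = 5, d(B) ≈ 18.1108, d(C) ≈ 15.8114. Nearest: A = (1, -5) with distance 5.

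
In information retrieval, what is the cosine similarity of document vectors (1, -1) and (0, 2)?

With u = (1, -1), v = (0, 2):
u·v = 1·0 + (-1)·2 = 0 + (-2) = -2.
|u| = √(1² + (-1)²) = √2, |v| = √(0² + 2²) = √4, so |u||v| = √(2·4) = √8.
cos θ = (u·v)/(|u||v|) = -2/√8 ≈ -0.7071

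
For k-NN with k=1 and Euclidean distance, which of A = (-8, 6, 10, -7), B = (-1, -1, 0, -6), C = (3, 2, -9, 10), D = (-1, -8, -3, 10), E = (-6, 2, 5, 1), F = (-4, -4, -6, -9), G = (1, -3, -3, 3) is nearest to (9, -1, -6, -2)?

Distances: d(A) ≈ 24.8797, d(B) ≈ 12.3288, d(C) ≈ 14.0712, d(D) ≈ 17.3781, d(E) ≈ 19.0788, d(F) ≈ 15.0665, d(G) ≈ 10.0995. Nearest: G = (1, -3, -3, 3) with distance 10.0995.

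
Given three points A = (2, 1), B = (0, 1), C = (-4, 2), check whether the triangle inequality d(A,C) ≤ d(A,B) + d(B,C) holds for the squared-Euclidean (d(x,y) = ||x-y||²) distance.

d(A,B) = 2² + 0² = 4, d(B,C) = 4² + 1² = 17, d(A,C) = 6² + 1² = 37.
d(A,C) = 37 > 4 + 17 = 21. Triangle inequality is VIOLATED. (Squared-Euclidean is not a metric — this is a counterexample.)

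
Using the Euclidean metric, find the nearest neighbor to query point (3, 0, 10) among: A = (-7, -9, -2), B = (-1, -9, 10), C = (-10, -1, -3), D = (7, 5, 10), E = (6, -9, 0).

Distances: d(A) ≈ 18.0278, d(B) ≈ 9.8489, d(C) ≈ 18.412, d(D) ≈ 6.4031, d(E) ≈ 13.784. Nearest: D = (7, 5, 10) with distance 6.4031.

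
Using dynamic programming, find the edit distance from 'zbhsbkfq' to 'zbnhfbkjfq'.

Let D[i][j] be the edit distance between the first i characters of 'zbhsbkfq' and the first j characters of 'zbnhfbkjfq', with D[i][0] = i, D[0][j] = j, and D[i][j] = D[i-1][j-1] if the characters match, else 1 + min(D[i-1][j], D[i][j-1], D[i-1][j-1]). Filling the table (rows: prefixes of 'zbhsbkfq', columns: prefixes of 'zbnhfbkjfq'):
     ε  z  b  n  h  f  b  k  j  f  q
  ε  0  1  2  3  4  5  6  7  8  9 10
  z  1  0  1  2  3  4  5  6  7  8  9
  b  2  1  0  1  2  3  4  5  6  7  8
  h  3  2  1  1  1  2  3  4  5  6  7
  s  4  3  2  2  2  2  3  4  5  6  7
  b  5  4  3  3  3  3  2  3  4  5  6
  k  6  5  4  4  4  4  3  2  3  4  5
  f  7  6  5  5  5  4  4  3  3  3  4
  q  8  7  6  6  6  5  5  4  4  4  3
The bottom-right entry gives D[8][10] = 3, so no sequence of fewer than 3 edits works. Backtracking through the table gives one optimal edit sequence (3 edits):
  zbhsbkfq → zbnhsbkfq (ins n @3)
  zbnhsbkfq → zbnhfbkfq (sub s→f @5)
  zbnhfbkfq → zbnhfbkjfq (ins j @8)
Edit distance = 3.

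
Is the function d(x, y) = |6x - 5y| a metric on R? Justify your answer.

No. d fails symmetry: d(5, 7) = |6·5 - 5·7| = |-5| = 5, but d(7, 5) = |6·7 - 5·5| = |17| = 17. Since 5 ≠ 17, d(x,y) ≠ d(y,x) in general.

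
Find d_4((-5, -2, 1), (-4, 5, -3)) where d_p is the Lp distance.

(Σ|x_i - y_i|^4)^(1/4) = (|-5 - (-4)|^4 + |-2 - 5|^4 + |1 - (-3)|^4)^(1/4)
= (1^4 + 7^4 + 4^4)^(1/4) = (1 + 2401 + 256)^(1/4) = (2658)^(1/4) ≈ 7.1802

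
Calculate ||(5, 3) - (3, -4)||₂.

√(Σ(x_i - y_i)²) = √((5 - 3)² + (3 - (-4))²)
= √(2² + 7²) = √(4 + 49) = √53 ≈ 7.2801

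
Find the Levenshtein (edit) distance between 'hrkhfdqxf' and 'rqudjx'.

Let D[i][j] be the edit distance between the first i characters of 'hrkhfdqxf' and the first j characters of 'rqudjx', with D[i][0] = i, D[0][j] = j, and D[i][j] = D[i-1][j-1] if the characters match, else 1 + min(D[i-1][j], D[i][j-1], D[i-1][j-1]). Filling the table (rows: prefixes of 'hrkhfdqxf', columns: prefixes of 'rqudjx'):
     ε  r  q  u  d  j  x
  ε  0  1  2  3  4  5  6
  h  1  1  2  3  4  5  6
  r  2  1  2  3  4  5  6
  k  3  2  2  3  4  5  6
  h  4  3  3  3  4  5  6
  f  5  4  4  4  4  5  6
  d  6  5  5  5  4  5  6
  q  7  6  5  6  5  5  6
  x  8  7  6  6  6  6  5
  f  9  8  7  7  7  7  6
The bottom-right entry gives D[9][6] = 6, so no sequence of fewer than 6 edits works. Backtracking through the table gives one optimal edit sequence (6 edits):
  hrkhfdqxf → rkhfdqxf (del h @1)
  rkhfdqxf → rhfdqxf (del k @2)
  rhfdqxf → rqfdqxf (sub h→q @2)
  rqfdqxf → rqudqxf (sub f→u @3)
  rqudqxf → rqudjxf (sub q→j @5)
  rqudjxf → rqudjx (del f @7)
Edit distance = 6.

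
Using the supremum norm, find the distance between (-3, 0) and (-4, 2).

max(|x_i - y_i|) = max(|-3 - (-4)|, |0 - 2|) = max(1, 2) = 2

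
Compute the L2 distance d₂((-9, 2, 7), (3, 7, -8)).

√(Σ(x_i - y_i)²) = √((-9 - 3)² + (2 - 7)² + (7 - (-8))²)
= √((-12)² + (-5)² + 15²) = √(144 + 25 + 225) = √394 ≈ 19.8494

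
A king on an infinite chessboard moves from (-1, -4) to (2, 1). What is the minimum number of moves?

max(|x_i - y_i|) = max(|-1 - 2|, |-4 - 1|) = max(3, 5) = 5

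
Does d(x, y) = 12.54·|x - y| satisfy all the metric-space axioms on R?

Yes. Since |x - y| is a metric on R and 12.54 > 0, the positive scalar multiple 12.54·|x - y| is also a metric: scaling by a positive constant preserves non-negativity, identity (d=0 ⟺ |x-y|=0 ⟺ x=y), symmetry, and the triangle inequality.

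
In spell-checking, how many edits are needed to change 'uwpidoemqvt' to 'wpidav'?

Let D[i][j] be the edit distance between the first i characters of 'uwpidoemqvt' and the first j characters of 'wpidav', with D[i][0] = i, D[0][j] = j, and D[i][j] = D[i-1][j-1] if the characters match, else 1 + min(D[i-1][j], D[i][j-1], D[i-1][j-1]). Filling the table (rows: prefixes of 'uwpidoemqvt', columns: prefixes of 'wpidav'):
     ε  w  p  i  d  a  v
  ε  0  1  2  3  4  5  6
  u  1  1  2  3  4  5  6
  w  2  1  2  3  4  5  6
  p  3  2  1  2  3  4  5
  i  4  3  2  1  2  3  4
  d  5  4  3  2  1  2  3
  o  6  5  4  3  2  2  3
  e  7  6  5  4  3  3  3
  m  8  7  6  5  4  4  4
  q  9  8  7  6  5  5  5
  v 10  9  8  7  6  6  5
  t 11 10  9  8  7  7  6
The bottom-right entry gives D[11][6] = 6, so no sequence of fewer than 6 edits works. Backtracking through the table gives one optimal edit sequence (6 edits):
  uwpidoemqvt → wpidoemqvt (del u @1)
  wpidoemqvt → wpidemqvt (del o @5)
  wpidemqvt → wpidmqvt (del e @5)
  wpidmqvt → wpidqvt (del m @5)
  wpidqvt → wpidavt (sub q→a @5)
  wpidavt → wpidav (del t @7)
Edit distance = 6.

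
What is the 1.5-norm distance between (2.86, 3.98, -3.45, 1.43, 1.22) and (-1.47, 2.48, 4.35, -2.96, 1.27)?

(Σ|x_i - y_i|^1.5)^(1/1.5) = (|2.86 - (-1.47)|^1.5 + |3.98 - 2.48|^1.5 + |-3.45 - 4.35|^1.5 + |1.43 - (-2.96)|^1.5 + |1.22 - 1.27|^1.5)^(1/1.5)
= (4.33^1.5 + 1.5^1.5 + 7.8^1.5 + 4.39^1.5 + 0.05^1.5)^(1/1.5) ≈ (9.0101 + 1.8371 + 21.7842 + 9.1981 + 0.0112)^(1/1.5) = (41.8407)^(1/1.5) ≈ 12.0522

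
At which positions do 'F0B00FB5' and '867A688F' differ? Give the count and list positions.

Differing positions: 1, 2, 3, 4, 5, 6, 7, 8. Hamming distance = 8.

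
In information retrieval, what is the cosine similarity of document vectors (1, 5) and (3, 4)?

With u = (1, 5), v = (3, 4):
u·v = 1·3 + 5·4 = 3 + 20 = 23.
|u| = √(1² + 5²) = √26, |v| = √(3² + 4²) = √25, so |u||v| = √(26·25) = √650.
cos θ = (u·v)/(|u||v|) = 23/√650 ≈ 0.9021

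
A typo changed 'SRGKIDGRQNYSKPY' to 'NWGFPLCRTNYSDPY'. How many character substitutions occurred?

Differing positions: 1, 2, 4, 5, 6, 7, 9, 13. Hamming distance = 8.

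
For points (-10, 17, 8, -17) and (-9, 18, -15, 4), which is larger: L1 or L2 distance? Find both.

L1 = |-10 - (-9)| + |17 - 18| + |8 - (-15)| + |-17 - 4| = 1 + 1 + 23 + 21 = 46
L2 = √(1² + 1² + 23² + 21²) = √972 ≈ 31.1769
L1 ≥ L2 always (equality iff movement is along one axis); L1 > L2 here.
Ratio L1/L2 = 46/√972 ≈ 1.4755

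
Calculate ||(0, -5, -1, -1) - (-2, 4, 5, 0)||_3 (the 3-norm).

(Σ|x_i - y_i|^3)^(1/3) = (|0 - (-2)|^3 + |-5 - 4|^3 + |-1 - 5|^3 + |-1 - 0|^3)^(1/3)
= (2^3 + 9^3 + 6^3 + 1^3)^(1/3) = (8 + 729 + 216 + 1)^(1/3) = (954)^(1/3) ≈ 9.8443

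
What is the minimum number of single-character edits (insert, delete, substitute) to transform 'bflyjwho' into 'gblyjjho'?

Let D[i][j] be the edit distance between the first i characters of 'bflyjwho' and the first j characters of 'gblyjjho', with D[i][0] = i, D[0][j] = j, and D[i][j] = D[i-1][j-1] if the characters match, else 1 + min(D[i-1][j], D[i][j-1], D[i-1][j-1]). Filling the table (rows: prefixes of 'bflyjwho', columns: prefixes of 'gblyjjho'):
     ε  g  b  l  y  j  j  h  o
  ε  0  1  2  3  4  5  6  7  8
  b  1  1  1  2  3  4  5  6  7
  f  2  2  2  2  3  4  5  6  7
  l  3  3  3  2  3  4  5  6  7
  y  4  4  4  3  2  3  4  5  6
  j  5  5  5  4  3  2  3  4  5
  w  6  6  6  5  4  3  3  4  5
  h  7  7  7  6  5  4  4  3  4
  o  8  8  8  7  6  5  5  4  3
The bottom-right entry gives D[8][8] = 3, so no sequence of fewer than 3 edits works. Backtracking through the table gives one optimal edit sequence (3 edits):
  bflyjwho → gflyjwho (sub b→g @1)
  gflyjwho → gblyjwho (sub f→b @2)
  gblyjwho → gblyjjho (sub w→j @6)
Edit distance = 3.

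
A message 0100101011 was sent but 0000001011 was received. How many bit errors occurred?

Differing positions: 2, 5. Hamming distance = 2.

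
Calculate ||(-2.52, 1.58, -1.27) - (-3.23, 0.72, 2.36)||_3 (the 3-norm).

(Σ|x_i - y_i|^3)^(1/3) = (|-2.52 - (-3.23)|^3 + |1.58 - 0.72|^3 + |-1.27 - 2.36|^3)^(1/3)
= (0.71^3 + 0.86^3 + 3.63^3)^(1/3) ≈ (0.3579 + 0.6361 + 47.8321)^(1/3) = (48.8261)^(1/3) ≈ 3.655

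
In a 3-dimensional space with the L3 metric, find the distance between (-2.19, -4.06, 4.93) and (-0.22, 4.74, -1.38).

(Σ|x_i - y_i|^3)^(1/3) = (|-2.19 - (-0.22)|^3 + |-4.06 - 4.74|^3 + |4.93 - (-1.38)|^3)^(1/3)
= (1.97^3 + 8.8^3 + 6.31^3)^(1/3) ≈ (7.6454 + 681.472 + 251.2396)^(1/3) = (940.357)^(1/3) ≈ 9.7971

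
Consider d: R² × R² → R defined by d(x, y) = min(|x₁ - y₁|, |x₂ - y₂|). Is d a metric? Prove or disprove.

No. d fails identity of indiscernibles: take x = (-5, 0) and y = (-5, 6). Then d(x,y) = min(|-5 - (-5)|, |0 - 6|) = min(0, 6) = 0, yet x ≠ y.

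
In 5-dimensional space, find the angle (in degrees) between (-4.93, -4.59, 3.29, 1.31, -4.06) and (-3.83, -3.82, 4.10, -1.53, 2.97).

With u = (-4.93, -4.59, 3.29, 1.31, -4.06), v = (-3.83, -3.82, 4.10, -1.53, 2.97):
u·v = (-4.93)·(-3.83) + (-4.59)·(-3.82) + 3.29·4.1 + 1.31·(-1.53) + (-4.06)·2.97 = 18.8819 + 17.5338 + 13.489 + (-2.0043) + (-12.0582) = 35.8422.
|u| = √((-4.93)² + (-4.59)² + 3.29² + 1.31² + (-4.06)²) = √(24.3049 + 21.0681 + 10.8241 + 1.7161 + 16.4836) = √74.3968, |v| = √((-3.83)² + (-3.82)² + 4.1² + (-1.53)² + 2.97²) = √(14.6689 + 14.5924 + 16.81 + 2.3409 + 8.8209) = √57.2331.
cos θ = (u·v)/(|u||v|) = 35.8422/(√74.3968·√57.2331) ≈ 0.54928
θ = arccos(0.54928) ≈ 56.68°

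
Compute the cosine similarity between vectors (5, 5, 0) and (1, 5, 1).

With u = (5, 5, 0), v = (1, 5, 1):
u·v = 5·1 + 5·5 + 0·1 = 5 + 25 + 0 = 30.
|u| = √(5² + 5² + 0²) = √50, |v| = √(1² + 5² + 1²) = √27, so |u||v| = √(50·27) = √1350.
cos θ = (u·v)/(|u||v|) = 30/√1350 ≈ 0.8165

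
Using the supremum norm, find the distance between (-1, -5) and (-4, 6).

max(|x_i - y_i|) = max(|-1 - (-4)|, |-5 - 6|) = max(3, 11) = 11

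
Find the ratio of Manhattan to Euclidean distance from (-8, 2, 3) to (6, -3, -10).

L1 = |-8 - 6| + |2 - (-3)| + |3 - (-10)| = 14 + 5 + 13 = 32
L2 = √(14² + 5² + 13²) = √390 ≈ 19.7484
L1 ≥ L2 always (equality iff movement is along one axis); L1 > L2 here.
Ratio L1/L2 = 32/√390 ≈ 1.6204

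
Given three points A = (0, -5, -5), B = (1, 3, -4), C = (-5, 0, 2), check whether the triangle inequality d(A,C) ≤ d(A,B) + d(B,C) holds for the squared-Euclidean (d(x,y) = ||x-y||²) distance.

d(A,B) = 1² + 8² + 1² = 66, d(B,C) = 6² + 3² + 6² = 81, d(A,C) = 5² + 5² + 7² = 99.
d(A,C) = 99 ≤ 66 + 81 = 147. Triangle inequality is satisfied.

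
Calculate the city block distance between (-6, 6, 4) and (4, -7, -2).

Σ|x_i - y_i| = |-6 - 4| + |6 - (-7)| + |4 - (-2)| = 10 + 13 + 6 = 29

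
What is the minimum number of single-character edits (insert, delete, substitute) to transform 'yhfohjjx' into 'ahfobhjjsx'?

Let D[i][j] be the edit distance between the first i characters of 'yhfohjjx' and the first j characters of 'ahfobhjjsx', with D[i][0] = i, D[0][j] = j, and D[i][j] = D[i-1][j-1] if the characters match, else 1 + min(D[i-1][j], D[i][j-1], D[i-1][j-1]). Filling the table (rows: prefixes of 'yhfohjjx', columns: prefixes of 'ahfobhjjsx'):
     ε  a  h  f  o  b  h  j  j  s  x
  ε  0  1  2  3  4  5  6  7  8  9 10
  y  1  1  2  3  4  5  6  7  8  9 10
  h  2  2  1  2  3  4  5  6  7  8  9
  f  3  3  2  1  2  3  4  5  6  7  8
  o  4  4  3  2  1  2  3  4  5  6  7
  h  5  5  4  3  2  2  2  3  4  5  6
  j  6  6  5  4  3  3  3  2  3  4  5
  j  7  7  6  5  4  4  4  3  2  3  4
  x  8  8  7  6  5  5  5  4  3  3  3
The bottom-right entry gives D[8][10] = 3, so no sequence of fewer than 3 edits works. Backtracking through the table gives one optimal edit sequence (3 edits):
  yhfohjjx → ahfohjjx (sub y→a @1)
  ahfohjjx → ahfobhjjx (ins b @5)
  ahfobhjjx → ahfobhjjsx (ins s @9)
Edit distance = 3.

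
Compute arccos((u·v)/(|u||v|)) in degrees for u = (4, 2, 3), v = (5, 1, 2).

With u = (4, 2, 3), v = (5, 1, 2):
u·v = 4·5 + 2·1 + 3·2 = 20 + 2 + 6 = 28.
|u| = √(4² + 2² + 3²) = √29, |v| = √(5² + 1² + 2²) = √30, so |u||v| = √(29·30) = √870.
cos θ = (u·v)/(|u||v|) = 28/√870 ≈ 0.949289
θ = arccos(0.949289) ≈ 18.32°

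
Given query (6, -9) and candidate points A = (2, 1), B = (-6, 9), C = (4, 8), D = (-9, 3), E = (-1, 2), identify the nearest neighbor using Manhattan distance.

Distances: d(A) = 14, d(B) = 30, d(C) = 19, d(D) = 27, d(E) = 18. Nearest: A = (2, 1) with distance 14.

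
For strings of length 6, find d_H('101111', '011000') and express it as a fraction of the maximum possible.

Differing positions: 1, 2, 4, 5, 6. Hamming distance = 5. The maximum possible Hamming distance for length-6 strings is 6, so d_H/6 = 5/6 ≈ 0.8333.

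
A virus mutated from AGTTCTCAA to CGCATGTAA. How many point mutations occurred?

Differing positions: 1, 3, 4, 5, 6, 7. Hamming distance = 6.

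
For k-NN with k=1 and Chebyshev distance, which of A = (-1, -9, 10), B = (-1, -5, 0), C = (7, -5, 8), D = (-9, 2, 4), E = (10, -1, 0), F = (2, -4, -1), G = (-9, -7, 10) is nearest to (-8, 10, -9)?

Distances: d(A) = 19, d(B) = 15, d(C) = 17, d(D) = 13, d(E) = 18, d(F) = 14, d(G) = 19. Nearest: D = (-9, 2, 4) with distance 13.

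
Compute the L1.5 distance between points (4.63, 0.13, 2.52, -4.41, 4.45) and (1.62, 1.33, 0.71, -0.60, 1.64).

(Σ|x_i - y_i|^1.5)^(1/1.5) = (|4.63 - 1.62|^1.5 + |0.13 - 1.33|^1.5 + |2.52 - 0.71|^1.5 + |-4.41 - (-0.6)|^1.5 + |4.45 - 1.64|^1.5)^(1/1.5)
= (3.01^1.5 + 1.2^1.5 + 1.81^1.5 + 3.81^1.5 + 2.81^1.5)^(1/1.5) ≈ (5.2222 + 1.3145 + 2.4351 + 7.4368 + 4.7104)^(1/1.5) = (21.119)^(1/1.5) ≈ 7.6404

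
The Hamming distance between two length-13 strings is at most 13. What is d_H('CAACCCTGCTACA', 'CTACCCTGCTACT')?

Differing positions: 2, 13. Hamming distance = 2. The maximum possible Hamming distance for length-13 strings is 13, so d_H/13 = 2/13 ≈ 0.1538.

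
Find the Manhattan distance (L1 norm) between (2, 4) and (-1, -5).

Σ|x_i - y_i| = |2 - (-1)| + |4 - (-5)| = 3 + 9 = 12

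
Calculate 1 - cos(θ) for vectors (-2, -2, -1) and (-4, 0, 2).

With u = (-2, -2, -1), v = (-4, 0, 2):
u·v = (-2)·(-4) + (-2)·0 + (-1)·2 = 8 + 0 + (-2) = 6.
|u| = √((-2)² + (-2)² + (-1)²) = √9, |v| = √((-4)² + 0² + 2²) = √20, so |u||v| = √(9·20) = √180.
cos θ = (u·v)/(|u||v|) = 6/√180 ≈ 0.4472
Cosine distance = 1 - cos θ ≈ 1 - 0.4472 = 0.5528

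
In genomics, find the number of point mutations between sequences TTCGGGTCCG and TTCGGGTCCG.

Differing positions: none. Hamming distance = 0.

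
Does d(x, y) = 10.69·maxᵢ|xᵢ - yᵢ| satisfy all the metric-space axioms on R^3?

Yes. The L∞ (Chebyshev) norm induces a metric on R^3, and multiplying a metric by a positive constant 10.69 > 0 preserves all four axioms: non-negativity (10.69·||x-y|| ≥ 0), identity (10.69·||x-y|| = 0 ⟺ ||x-y|| = 0 ⟺ x = y), symmetry (||x-y|| = ||y-x||), and the triangle inequality (10.69·||x-z|| ≤ 10.69·||x-y|| + 10.69·||y-z||). So d is a metric.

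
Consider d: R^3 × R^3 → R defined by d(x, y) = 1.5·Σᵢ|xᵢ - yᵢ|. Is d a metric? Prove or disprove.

Yes. The L1 (Manhattan) norm induces a metric on R^3, and multiplying a metric by a positive constant 1.5 > 0 preserves all four axioms: non-negativity (1.5·||x-y|| ≥ 0), identity (1.5·||x-y|| = 0 ⟺ ||x-y|| = 0 ⟺ x = y), symmetry (||x-y|| = ||y-x||), and the triangle inequality (1.5·||x-z|| ≤ 1.5·||x-y|| + 1.5·||y-z||). So d is a metric.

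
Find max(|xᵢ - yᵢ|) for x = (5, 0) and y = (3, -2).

max(|x_i - y_i|) = max(|5 - 3|, |0 - (-2)|) = max(2, 2) = 2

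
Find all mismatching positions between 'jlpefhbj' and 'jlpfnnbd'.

Differing positions: 4, 5, 6, 8. Hamming distance = 4.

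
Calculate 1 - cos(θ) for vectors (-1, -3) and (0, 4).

With u = (-1, -3), v = (0, 4):
u·v = (-1)·0 + (-3)·4 = 0 + (-12) = -12.
|u| = √((-1)² + (-3)²) = √10, |v| = √(0² + 4²) = √16, so |u||v| = √(10·16) = √160.
cos θ = (u·v)/(|u||v|) = -12/√160 ≈ -0.9487
Cosine distance = 1 - cos θ ≈ 1 - (-0.9487) = 1.9487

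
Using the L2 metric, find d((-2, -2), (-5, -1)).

√(Σ(x_i - y_i)²) = √((-2 - (-5))² + (-2 - (-1))²)
= √(3² + (-1)²) = √(9 + 1) = √10 ≈ 3.1623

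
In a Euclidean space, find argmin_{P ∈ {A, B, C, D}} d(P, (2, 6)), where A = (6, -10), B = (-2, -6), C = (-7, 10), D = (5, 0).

Distances: d(A) ≈ 16.4924, d(B) ≈ 12.6491, d(C) ≈ 9.8489, d(D) ≈ 6.7082. Nearest: D = (5, 0) with distance 6.7082.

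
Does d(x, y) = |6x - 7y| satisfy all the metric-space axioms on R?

No. d fails symmetry: d(9, 1) = |6·9 - 7·1| = |47| = 47, but d(1, 9) = |6·1 - 7·9| = |-57| = 57. Since 47 ≠ 57, d(x,y) ≠ d(y,x) in general.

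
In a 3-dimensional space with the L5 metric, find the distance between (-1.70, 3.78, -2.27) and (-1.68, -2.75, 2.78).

(Σ|x_i - y_i|^5)^(1/5) = (|-1.7 - (-1.68)|^5 + |3.78 - (-2.75)|^5 + |-2.27 - 2.78|^5)^(1/5)
= (0.02^5 + 6.53^5 + 5.05^5)^(1/5) ≈ (0 + 11873.1487 + 3284.4064)^(1/5) = (15157.5551)^(1/5) ≈ 6.8569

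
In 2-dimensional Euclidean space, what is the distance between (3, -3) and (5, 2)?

√(Σ(x_i - y_i)²) = √((3 - 5)² + (-3 - 2)²)
= √((-2)² + (-5)²) = √(4 + 25) = √29 ≈ 5.3852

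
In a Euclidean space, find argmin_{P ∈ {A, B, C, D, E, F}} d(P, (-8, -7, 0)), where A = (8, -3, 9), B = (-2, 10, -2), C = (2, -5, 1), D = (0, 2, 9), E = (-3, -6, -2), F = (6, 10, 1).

Distances: d(A) ≈ 18.7883, d(B) ≈ 18.1384, d(C) ≈ 10.247, d(D) ≈ 15.0333, d(E) ≈ 5.4772, d(F) ≈ 22.0454. Nearest: E = (-3, -6, -2) with distance 5.4772.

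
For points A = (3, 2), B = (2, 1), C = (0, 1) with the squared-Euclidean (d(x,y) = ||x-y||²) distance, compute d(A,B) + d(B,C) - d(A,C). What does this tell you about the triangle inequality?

d(A,B) = 1² + 1² = 2, d(B,C) = 2² + 0² = 4, d(A,C) = 3² + 1² = 10.
d(A,B) + d(B,C) - d(A,C) = 2 + 4 - 10 = 6 - 10 = -4. This is < 0, so the triangle inequality FAILS for these points (squared-Euclidean is not a metric).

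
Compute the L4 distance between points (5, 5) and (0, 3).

(Σ|x_i - y_i|^4)^(1/4) = (|5 - 0|^4 + |5 - 3|^4)^(1/4)
= (5^4 + 2^4)^(1/4) = (625 + 16)^(1/4) = (641)^(1/4) ≈ 5.0317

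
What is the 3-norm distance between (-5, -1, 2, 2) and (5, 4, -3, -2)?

(Σ|x_i - y_i|^3)^(1/3) = (|-5 - 5|^3 + |-1 - 4|^3 + |2 - (-3)|^3 + |2 - (-2)|^3)^(1/3)
= (10^3 + 5^3 + 5^3 + 4^3)^(1/3) = (1000 + 125 + 125 + 64)^(1/3) = (1314)^(1/3) ≈ 10.953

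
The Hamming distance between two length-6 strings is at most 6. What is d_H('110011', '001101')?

Differing positions: 1, 2, 3, 4, 5. Hamming distance = 5. The maximum possible Hamming distance for length-6 strings is 6, so d_H/6 = 5/6 ≈ 0.8333.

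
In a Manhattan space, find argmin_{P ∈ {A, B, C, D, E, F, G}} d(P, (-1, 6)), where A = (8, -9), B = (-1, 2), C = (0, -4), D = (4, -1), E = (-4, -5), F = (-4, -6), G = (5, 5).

Distances: d(A) = 24, d(B) = 4, d(C) = 11, d(D) = 12, d(E) = 14, d(F) = 15, d(G) = 7. Nearest: B = (-1, 2) with distance 4.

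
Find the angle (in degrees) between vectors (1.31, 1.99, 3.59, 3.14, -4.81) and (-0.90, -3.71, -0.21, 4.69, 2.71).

With u = (1.31, 1.99, 3.59, 3.14, -4.81), v = (-0.90, -3.71, -0.21, 4.69, 2.71):
u·v = 1.31·(-0.9) + 1.99·(-3.71) + 3.59·(-0.21) + 3.14·4.69 + (-4.81)·2.71 = (-1.179) + (-7.3829) + (-0.7539) + 14.7266 + (-13.0351) = -7.6243.
|u| = √(1.31² + 1.99² + 3.59² + 3.14² + (-4.81)²) = √(1.7161 + 3.9601 + 12.8881 + 9.8596 + 23.1361) = √51.56, |v| = √((-0.9)² + (-3.71)² + (-0.21)² + 4.69² + 2.71²) = √(0.81 + 13.7641 + 0.0441 + 21.9961 + 7.3441) = √43.9584.
cos θ = (u·v)/(|u||v|) = -7.6243/(√51.56·√43.9584) ≈ -0.160148
θ = arccos(-0.160148) ≈ 99.22°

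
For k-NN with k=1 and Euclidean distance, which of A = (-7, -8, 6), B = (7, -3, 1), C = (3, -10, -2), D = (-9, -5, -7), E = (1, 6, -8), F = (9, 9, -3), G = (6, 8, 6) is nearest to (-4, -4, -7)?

Distances: d(A) ≈ 13.9284, d(B) ≈ 13.6382, d(C) ≈ 10.4881, d(D) ≈ 5.099, d(E) ≈ 11.225, d(F) ≈ 18.8149, d(G) ≈ 20.3224. Nearest: D = (-9, -5, -7) with distance 5.099.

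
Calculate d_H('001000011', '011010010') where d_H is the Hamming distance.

Differing positions: 2, 5, 9. Hamming distance = 3.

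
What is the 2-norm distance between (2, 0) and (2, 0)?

(Σ|x_i - y_i|^2)^(1/2) = (|2 - 2|^2 + |0 - 0|^2)^(1/2)
= (0^2 + 0^2)^(1/2) = (0 + 0)^(1/2) = (0)^(1/2) = 0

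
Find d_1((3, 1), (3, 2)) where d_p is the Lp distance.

Σ|x_i - y_i| = |3 - 3| + |1 - 2| = 0 + 1 = 1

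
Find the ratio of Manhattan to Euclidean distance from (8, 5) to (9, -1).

L1 = |8 - 9| + |5 - (-1)| = 1 + 6 = 7
L2 = √(1² + 6²) = √37 ≈ 6.0828
L1 ≥ L2 always (equality iff movement is along one axis); L1 > L2 here.
Ratio L1/L2 = 7/√37 ≈ 1.1508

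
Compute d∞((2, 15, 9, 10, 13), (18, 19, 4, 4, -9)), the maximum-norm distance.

max(|x_i - y_i|) = max(|2 - 18|, |15 - 19|, |9 - 4|, |10 - 4|, |13 - (-9)|) = max(16, 4, 5, 6, 22) = 22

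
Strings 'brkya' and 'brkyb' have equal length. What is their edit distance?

Let D[i][j] be the edit distance between the first i characters of 'brkya' and the first j characters of 'brkyb', with D[i][0] = i, D[0][j] = j, and D[i][j] = D[i-1][j-1] if the characters match, else 1 + min(D[i-1][j], D[i][j-1], D[i-1][j-1]). Filling the table (rows: prefixes of 'brkya', columns: prefixes of 'brkyb'):
     ε  b  r  k  y  b
  ε  0  1  2  3  4  5
  b  1  0  1  2  3  4
  r  2  1  0  1  2  3
  k  3  2  1  0  1  2
  y  4  3  2  1  0  1
  a  5  4  3  2  1  1
The bottom-right entry gives D[5][5] = 1, so no sequence of fewer than 1 edit works. Backtracking through the table gives one optimal edit sequence (1 edit):
  brkya → brkyb (sub a→b @5)
Edit distance = 1.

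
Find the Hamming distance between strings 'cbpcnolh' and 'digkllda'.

Differing positions: 1, 2, 3, 4, 5, 6, 7, 8. Hamming distance = 8.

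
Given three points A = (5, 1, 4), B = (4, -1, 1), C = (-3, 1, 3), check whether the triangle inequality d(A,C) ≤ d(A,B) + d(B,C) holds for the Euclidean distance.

d(A,B) = √(1² + 2² + 3²) = √14 ≈ 3.7417, d(B,C) = √(7² + 2² + 2²) = √57 ≈ 7.5498, d(A,C) = √(8² + 0² + 1²) = √65 ≈ 8.0623.
d(A,C) ≈ 8.0623 ≤ 3.7417 + 7.5498 = 11.2915. Triangle inequality is satisfied.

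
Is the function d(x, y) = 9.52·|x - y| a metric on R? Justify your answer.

Yes. Since |x - y| is a metric on R and 9.52 > 0, the positive scalar multiple 9.52·|x - y| is also a metric: scaling by a positive constant preserves non-negativity, identity (d=0 ⟺ |x-y|=0 ⟺ x=y), symmetry, and the triangle inequality.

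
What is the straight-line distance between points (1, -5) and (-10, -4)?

√(Σ(x_i - y_i)²) = √((1 - (-10))² + (-5 - (-4))²)
= √(11² + (-1)²) = √(121 + 1) = √122 ≈ 11.0454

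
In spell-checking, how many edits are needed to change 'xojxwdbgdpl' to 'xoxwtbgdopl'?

Let D[i][j] be the edit distance between the first i characters of 'xojxwdbgdpl' and the first j characters of 'xoxwtbgdopl', with D[i][0] = i, D[0][j] = j, and D[i][j] = D[i-1][j-1] if the characters match, else 1 + min(D[i-1][j], D[i][j-1], D[i-1][j-1]). Filling the table (rows: prefixes of 'xojxwdbgdpl', columns: prefixes of 'xoxwtbgdopl'):
     ε  x  o  x  w  t  b  g  d  o  p  l
  ε  0  1  2  3  4  5  6  7  8  9 10 11
  x  1  0  1  2  3  4  5  6  7  8  9 10
  o  2  1  0  1  2  3  4  5  6  7  8  9
  j  3  2  1  1  2  3  4  5  6  7  8  9
  x  4  3  2  1  2  3  4  5  6  7  8  9
  w  5  4  3  2  1  2  3  4  5  6  7  8
  d  6  5  4  3  2  2  3  4  4  5  6  7
  b  7  6  5  4  3  3  2  3  4  5  6  7
  g  8  7  6  5  4  4  3  2  3  4  5  6
  d  9  8  7  6  5  5  4  3  2  3  4  5
  p 10  9  8  7  6  6  5  4  3  3  3  4
  l 11 10  9  8  7  7  6  5  4  4  4  3
The bottom-right entry gives D[11][11] = 3, so no sequence of fewer than 3 edits works. Backtracking through the table gives one optimal edit sequence (3 edits):
  xojxwdbgdpl → xoxwdbgdpl (del j @3)
  xoxwdbgdpl → xoxwtbgdpl (sub d→t @5)
  xoxwtbgdpl → xoxwtbgdopl (ins o @9)
Edit distance = 3.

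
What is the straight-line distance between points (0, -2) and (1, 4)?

√(Σ(x_i - y_i)²) = √((0 - 1)² + (-2 - 4)²)
= √((-1)² + (-6)²) = √(1 + 36) = √37 ≈ 6.0828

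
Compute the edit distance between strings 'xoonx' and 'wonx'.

Let D[i][j] be the edit distance between the first i characters of 'xoonx' and the first j characters of 'wonx', with D[i][0] = i, D[0][j] = j, and D[i][j] = D[i-1][j-1] if the characters match, else 1 + min(D[i-1][j], D[i][j-1], D[i-1][j-1]). Filling the table (rows: prefixes of 'xoonx', columns: prefixes of 'wonx'):
     ε  w  o  n  x
  ε  0  1  2  3  4
  x  1  1  2  3  3
  o  2  2  1  2  3
  o  3  3  2  2  3
  n  4  4  3  2  3
  x  5  5  4  3  2
The bottom-right entry gives D[5][4] = 2, so no sequence of fewer than 2 edits works. Backtracking through the table gives one optimal edit sequence (2 edits):
  xoonx → oonx (del x @1)
  oonx → wonx (sub o→w @1)
Edit distance = 2.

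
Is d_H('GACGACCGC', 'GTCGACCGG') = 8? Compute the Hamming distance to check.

Differing positions: 2, 9. Hamming distance = 2, so the claim that d_H = 8 is false.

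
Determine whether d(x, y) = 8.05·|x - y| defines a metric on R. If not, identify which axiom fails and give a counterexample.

Yes. Since |x - y| is a metric on R and 8.05 > 0, the positive scalar multiple 8.05·|x - y| is also a metric: scaling by a positive constant preserves non-negativity, identity (d=0 ⟺ |x-y|=0 ⟺ x=y), symmetry, and the triangle inequality.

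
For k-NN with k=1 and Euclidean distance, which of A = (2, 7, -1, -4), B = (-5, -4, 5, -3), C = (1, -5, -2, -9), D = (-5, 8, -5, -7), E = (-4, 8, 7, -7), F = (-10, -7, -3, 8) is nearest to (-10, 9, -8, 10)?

Distances: d(A) ≈ 19.8242, d(B) ≈ 23.0651, d(C) ≈ 26.7208, d(D) = 18, d(E) ≈ 23.4734, d(F) ≈ 16.8819. Nearest: F = (-10, -7, -3, 8) with distance 16.8819.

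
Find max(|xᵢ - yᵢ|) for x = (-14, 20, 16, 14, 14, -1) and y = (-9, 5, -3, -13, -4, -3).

max(|x_i - y_i|) = max(|-14 - (-9)|, |20 - 5|, |16 - (-3)|, |14 - (-13)|, |14 - (-4)|, |-1 - (-3)|) = max(5, 15, 19, 27, 18, 2) = 27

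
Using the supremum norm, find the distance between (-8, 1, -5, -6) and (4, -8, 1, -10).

max(|x_i - y_i|) = max(|-8 - 4|, |1 - (-8)|, |-5 - 1|, |-6 - (-10)|) = max(12, 9, 6, 4) = 12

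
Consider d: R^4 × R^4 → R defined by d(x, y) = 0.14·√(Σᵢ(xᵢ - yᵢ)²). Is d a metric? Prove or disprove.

Yes. The L2 (Euclidean) norm induces a metric on R^4, and multiplying a metric by a positive constant 0.14 > 0 preserves all four axioms: non-negativity (0.14·||x-y|| ≥ 0), identity (0.14·||x-y|| = 0 ⟺ ||x-y|| = 0 ⟺ x = y), symmetry (||x-y|| = ||y-x||), and the triangle inequality (0.14·||x-z|| ≤ 0.14·||x-y|| + 0.14·||y-z||). So d is a metric.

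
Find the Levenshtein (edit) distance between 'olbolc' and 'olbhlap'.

Let D[i][j] be the edit distance between the first i characters of 'olbolc' and the first j characters of 'olbhlap', with D[i][0] = i, D[0][j] = j, and D[i][j] = D[i-1][j-1] if the characters match, else 1 + min(D[i-1][j], D[i][j-1], D[i-1][j-1]). Filling the table (rows: prefixes of 'olbolc', columns: prefixes of 'olbhlap'):
     ε  o  l  b  h  l  a  p
  ε  0  1  2  3  4  5  6  7
  o  1  0  1  2  3  4  5  6
  l  2  1  0  1  2  3  4  5
  b  3  2  1  0  1  2  3  4
  o  4  3  2  1  1  2  3  4
  l  5  4  3  2  2  1  2  3
  c  6  5  4  3  3  2  2  3
The bottom-right entry gives D[6][7] = 3, so no sequence of fewer than 3 edits works. Backtracking through the table gives one optimal edit sequence (3 edits):
  olbolc → olbhlc (sub o→h @4)
  olbhlc → olbhlac (ins a @6)
  olbhlac → olbhlap (sub c→p @7)
Edit distance = 3.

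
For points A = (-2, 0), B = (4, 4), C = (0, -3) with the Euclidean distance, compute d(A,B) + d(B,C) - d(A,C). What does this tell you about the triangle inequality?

d(A,B) = √(6² + 4²) = √52 ≈ 7.2111, d(B,C) = √(4² + 7²) = √65 ≈ 8.0623, d(A,C) = √(2² + 3²) = √13 ≈ 3.6056.
d(A,B) + d(B,C) - d(A,C) = 7.2111 + 8.0623 - 3.6056 = 15.2734 - 3.6056 = 11.6678 (to 4 decimal places). This is ≥ 0, so the triangle inequality holds for these points.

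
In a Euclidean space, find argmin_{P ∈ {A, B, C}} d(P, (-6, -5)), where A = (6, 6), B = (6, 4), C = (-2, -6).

Distances: d(A) ≈ 16.2788, d(B) = 15, d(C) ≈ 4.1231. Nearest: C = (-2, -6) with distance 4.1231.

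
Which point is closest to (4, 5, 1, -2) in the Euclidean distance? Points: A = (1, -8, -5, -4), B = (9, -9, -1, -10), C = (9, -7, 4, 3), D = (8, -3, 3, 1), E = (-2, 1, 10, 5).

Distances: d(A) ≈ 14.7648, d(B) = 17, d(C) ≈ 14.2478, d(D) ≈ 9.6437, d(E) ≈ 13.4907. Nearest: D = (8, -3, 3, 1) with distance 9.6437.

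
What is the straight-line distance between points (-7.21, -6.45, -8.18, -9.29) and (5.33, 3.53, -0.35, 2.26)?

√(Σ(x_i - y_i)²) = √((-7.21 - 5.33)² + (-6.45 - 3.53)² + (-8.18 - (-0.35))² + (-9.29 - 2.26)²)
= √((-12.54)² + (-9.98)² + (-7.83)² + (-11.55)²) = √(157.2516 + 99.6004 + 61.3089 + 133.4025) = √451.5634 ≈ 21.25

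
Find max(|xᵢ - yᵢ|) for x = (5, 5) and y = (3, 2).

max(|x_i - y_i|) = max(|5 - 3|, |5 - 2|) = max(2, 3) = 3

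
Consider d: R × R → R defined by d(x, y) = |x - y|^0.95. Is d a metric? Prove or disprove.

Yes. With 0 < p = 0.95 ≤ 1, d(x,y) = |x-y|^0.95 is a metric on R. Non-negativity and symmetry are immediate; |x-y|^0.95 = 0 ⟺ |x-y| = 0 ⟺ x = y. For the triangle inequality, the function t ↦ t^0.95 is subadditive on [0,∞) when p ≤ 1, so |x-z|^0.95 ≤ (|x-y| + |y-z|)^0.95 ≤ |x-y|^0.95 + |y-z|^0.95.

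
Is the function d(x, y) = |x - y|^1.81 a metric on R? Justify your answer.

No. d(x,y) = |x-y|^1.81 fails the triangle inequality since p = 1.81 > 1. Counterexample: x = -1, y = 4, z = 14. d(x,z) = |-1 - 14|^1.81 = 15^1.81 ≈ 134.5009, but d(x,y) + d(y,z) = 5^1.81 + 10^1.81 ≈ 18.4135 + 64.5654 = 82.9789. Since 134.5009 > 82.9789, the triangle inequality is violated.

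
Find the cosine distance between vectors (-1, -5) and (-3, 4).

With u = (-1, -5), v = (-3, 4):
u·v = (-1)·(-3) + (-5)·4 = 3 + (-20) = -17.
|u| = √((-1)² + (-5)²) = √26, |v| = √((-3)² + 4²) = √25, so |u||v| = √(26·25) = √650.
cos θ = (u·v)/(|u||v|) = -17/√650 ≈ -0.6668
Cosine distance = 1 - cos θ ≈ 1 - (-0.6668) = 1.6668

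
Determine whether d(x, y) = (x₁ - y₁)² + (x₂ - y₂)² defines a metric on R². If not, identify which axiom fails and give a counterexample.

No. The squared Euclidean distance fails the triangle inequality. Counterexample: x = (0, 0), y = (3, 1), z = (6, 2). d(x,z) = 6² + 2² = 40, but d(x,y) + d(y,z) = (3² + 1²) + (3² + 1²) = 10 + 10 = 20. Since 40 > 20, the triangle inequality is violated. (Note: √d, the ordinary Euclidean distance, IS a metric.)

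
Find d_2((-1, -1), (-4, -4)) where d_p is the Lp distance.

(Σ|x_i - y_i|^2)^(1/2) = (|-1 - (-4)|^2 + |-1 - (-4)|^2)^(1/2)
= (3^2 + 3^2)^(1/2) = (9 + 9)^(1/2) = (18)^(1/2) ≈ 4.2426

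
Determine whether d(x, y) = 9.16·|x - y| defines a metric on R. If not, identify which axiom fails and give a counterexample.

Yes. Since |x - y| is a metric on R and 9.16 > 0, the positive scalar multiple 9.16·|x - y| is also a metric: scaling by a positive constant preserves non-negativity, identity (d=0 ⟺ |x-y|=0 ⟺ x=y), symmetry, and the triangle inequality.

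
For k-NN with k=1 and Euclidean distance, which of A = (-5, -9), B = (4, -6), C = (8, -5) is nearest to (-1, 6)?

Distances: d(A) ≈ 15.5242, d(B) = 13, d(C) ≈ 14.2127. Nearest: B = (4, -6) with distance 13.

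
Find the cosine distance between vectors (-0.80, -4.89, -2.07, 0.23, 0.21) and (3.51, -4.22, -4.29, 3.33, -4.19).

With u = (-0.80, -4.89, -2.07, 0.23, 0.21), v = (3.51, -4.22, -4.29, 3.33, -4.19):
u·v = (-0.8)·3.51 + (-4.89)·(-4.22) + (-2.07)·(-4.29) + 0.23·3.33 + 0.21·(-4.19) = (-2.808) + 20.6358 + 8.8803 + 0.7659 + (-0.8799) = 26.5941.
|u| = √((-0.8)² + (-4.89)² + (-2.07)² + 0.23² + 0.21²) = √(0.64 + 23.9121 + 4.2849 + 0.0529 + 0.0441) = √28.934, |v| = √(3.51² + (-4.22)² + (-4.29)² + 3.33² + (-4.19)²) = √(12.3201 + 17.8084 + 18.4041 + 11.0889 + 17.5561) = √77.1776.
cos θ = (u·v)/(|u||v|) = 26.5941/(√28.934·√77.1776) ≈ 0.5628
Cosine distance = 1 - cos θ ≈ 1 - 0.5628 = 0.4372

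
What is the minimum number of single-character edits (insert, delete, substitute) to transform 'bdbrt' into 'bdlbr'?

Let D[i][j] be the edit distance between the first i characters of 'bdbrt' and the first j characters of 'bdlbr', with D[i][0] = i, D[0][j] = j, and D[i][j] = D[i-1][j-1] if the characters match, else 1 + min(D[i-1][j], D[i][j-1], D[i-1][j-1]). Filling the table (rows: prefixes of 'bdbrt', columns: prefixes of 'bdlbr'):
     ε  b  d  l  b  r
  ε  0  1  2  3  4  5
  b  1  0  1  2  3  4
  d  2  1  0  1  2  3
  b  3  2  1  1  1  2
  r  4  3  2  2  2  1
  t  5  4  3  3  3  2
The bottom-right entry gives D[5][5] = 2, so no sequence of fewer than 2 edits works. Backtracking through the table gives one optimal edit sequence (2 edits):
  bdbrt → bdlbrt (ins l @3)
  bdlbrt → bdlbr (del t @6)
Edit distance = 2.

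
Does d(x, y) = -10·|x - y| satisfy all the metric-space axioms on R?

No. With c = -10 < 0, d fails non-negativity: d(3, 7) = -10·|3 - 7| = -10·4 = -40 < 0.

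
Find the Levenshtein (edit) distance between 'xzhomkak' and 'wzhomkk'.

Let D[i][j] be the edit distance between the first i characters of 'xzhomkak' and the first j characters of 'wzhomkk', with D[i][0] = i, D[0][j] = j, and D[i][j] = D[i-1][j-1] if the characters match, else 1 + min(D[i-1][j], D[i][j-1], D[i-1][j-1]). Filling the table (rows: prefixes of 'xzhomkak', columns: prefixes of 'wzhomkk'):
     ε  w  z  h  o  m  k  k
  ε  0  1  2  3  4  5  6  7
  x  1  1  2  3  4  5  6  7
  z  2  2  1  2  3  4  5  6
  h  3  3  2  1  2  3  4  5
  o  4  4  3  2  1  2  3  4
  m  5  5  4  3  2  1  2  3
  k  6  6  5  4  3  2  1  2
  a  7  7  6  5  4  3  2  2
  k  8  8  7  6  5  4  3  2
The bottom-right entry gives D[8][7] = 2, so no sequence of fewer than 2 edits works. Backtracking through the table gives one optimal edit sequence (2 edits):
  xzhomkak → wzhomkak (sub x→w @1)
  wzhomkak → wzhomkk (del a @7)
Edit distance = 2.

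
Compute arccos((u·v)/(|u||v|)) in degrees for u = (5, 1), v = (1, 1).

With u = (5, 1), v = (1, 1):
u·v = 5·1 + 1·1 = 5 + 1 = 6.
|u| = √(5² + 1²) = √26, |v| = √(1² + 1²) = √2, so |u||v| = √(26·2) = √52.
cos θ = (u·v)/(|u||v|) = 6/√52 ≈ 0.83205
θ = arccos(0.83205) ≈ 33.69°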